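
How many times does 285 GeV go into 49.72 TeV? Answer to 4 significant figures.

(49.72e12) / (285e9) = 0.17446e3

174.5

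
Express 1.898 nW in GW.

0.000000000000000001898 GW

nano = 10⁻⁹, giga = 10⁹; factor is 10⁻¹⁸.
1.898 × 10⁻¹⁸ = 0.000000000000000001898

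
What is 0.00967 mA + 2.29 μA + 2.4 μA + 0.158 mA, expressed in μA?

In μA:
  0.00967 mA = 0.00967 × 10³ μA = 9.67
  2.29 μA → 2.29
  2.4 μA → 2.4
  0.158 mA = 0.158 × 10³ μA = 158
Sum: 9.67 + 2.29 + 2.4 + 158 = 172.36

172.36 μA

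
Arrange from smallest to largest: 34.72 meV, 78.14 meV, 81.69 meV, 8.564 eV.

34.72 meV = 0.03472 eV
78.14 meV = 0.07814 eV
81.69 meV = 0.08169 eV
8.564 eV = 8.564 eV

34.72 meV < 78.14 meV < 81.69 meV < 8.564 eV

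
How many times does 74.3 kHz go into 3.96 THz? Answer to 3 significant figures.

(3.96 × 10¹²) / (74.3 × 10³) = 0.0533 × 10⁹

53300000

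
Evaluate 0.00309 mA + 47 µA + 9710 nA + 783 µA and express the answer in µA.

In µA:
  0.00309 mA = 0.00309 × 10³ µA = 3.09
  47 µA → 47
  9710 nA = 9710 × 10⁻³ µA = 9.71
  783 µA → 783
Sum: 3.09 + 47 + 9.71 + 783 = 842.8

842.8 µA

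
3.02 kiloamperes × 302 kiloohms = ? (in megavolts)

3.02 × 10³ × 302 × 10³ = 912.04 × 10⁶ V

912.04 megavolts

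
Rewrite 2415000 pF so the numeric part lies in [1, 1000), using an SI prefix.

= 2.415 × 10⁻⁶ F; 10⁻⁶ is micro.

2.415 uF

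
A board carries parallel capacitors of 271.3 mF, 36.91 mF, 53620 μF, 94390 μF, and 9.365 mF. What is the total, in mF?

465.585 mF

In mF:
  271.3 mF → 271.3
  36.91 mF → 36.91
  53620 μF = 53620 × 10^-3 mF = 53.62
  94390 μF = 94390 × 10^-3 mF = 94.39
  9.365 mF → 9.365
Sum: 271.3 + 36.91 + 53.62 + 94.39 + 9.365 = 465.585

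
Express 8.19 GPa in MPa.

giga = 1e9, mega = 1e6; factor is 1e3.
8.19 × 1e3 = 8190

8190 MPa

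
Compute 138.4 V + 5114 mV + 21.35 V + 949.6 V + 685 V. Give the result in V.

In V:
  138.4 V → 138.4
  5114 mV = 5114e-3 V = 5.114
  21.35 V → 21.35
  949.6 V → 949.6
  685 V → 685
Sum: 138.4 + 5.114 + 21.35 + 949.6 + 685 = 1799.464

1799.464 V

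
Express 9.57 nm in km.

0.00000000000957 km

nano = 10^-9, kilo = 10^3; factor is 10^-12.
9.57 × 10^-12 = 0.00000000000957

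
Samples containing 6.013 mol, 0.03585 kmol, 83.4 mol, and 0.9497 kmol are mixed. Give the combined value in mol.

1074.963 mol

In mol:
  6.013 mol → 6.013
  0.03585 kmol = 0.03585 × 10³ mol = 35.85
  83.4 mol → 83.4
  0.9497 kmol = 0.9497 × 10³ mol = 949.7
Sum: 6.013 + 35.85 + 83.4 + 949.7 = 1074.963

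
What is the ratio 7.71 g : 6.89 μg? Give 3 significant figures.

1120000

(7.71) / (6.89e-6) = 1.119e6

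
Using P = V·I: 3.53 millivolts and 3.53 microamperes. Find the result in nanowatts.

12.4609 nanowatts

3.53 × 10⁻³ × 3.53 × 10⁻⁶ = 12.4609 × 10⁻⁹ W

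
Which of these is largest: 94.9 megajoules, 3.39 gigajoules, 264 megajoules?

94.9 megajoules = 94900000 joules
3.39 gigajoules = 3390000000 joules
264 megajoules = 264000000 joules

3.39 gigajoules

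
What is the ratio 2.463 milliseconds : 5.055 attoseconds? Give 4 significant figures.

487200000000000

(2.463 × 10^-3) / (5.055 × 10^-18) = 0.48724 × 10^15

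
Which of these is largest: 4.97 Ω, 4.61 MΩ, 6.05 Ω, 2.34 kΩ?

4.97 Ω = 4.97 Ω
4.61 MΩ = 4610000 Ω
6.05 Ω = 6.05 Ω
2.34 kΩ = 2340 Ω

4.61 MΩ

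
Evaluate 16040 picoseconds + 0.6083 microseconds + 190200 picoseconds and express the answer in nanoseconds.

In nanoseconds:
  16040 picoseconds = 16040 × 10⁻³ nanoseconds = 16.04
  0.6083 microseconds = 0.6083 × 10³ nanoseconds = 608.3
  190200 picoseconds = 190200 × 10⁻³ nanoseconds = 190.2
Sum: 16.04 + 608.3 + 190.2 = 814.54

814.54 nanoseconds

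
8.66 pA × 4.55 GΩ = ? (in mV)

8.66e-12 × 4.55e9 = 39.403e-3 V

39.403 mV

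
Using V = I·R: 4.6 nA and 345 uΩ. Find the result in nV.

4.6e-9 × 345e-6 = 1587e-15 V

0.001587 nV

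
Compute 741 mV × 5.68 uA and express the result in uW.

4.20888 uW

741e-3 × 5.68e-6 = 4208.88e-9 W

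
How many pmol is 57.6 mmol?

milli = 1e-3, pico = 1e-12; factor is 1e9.
57.6 × 1e9 = 57600000000

57600000000 pmol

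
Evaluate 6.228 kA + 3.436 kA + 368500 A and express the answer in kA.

In kA:
  6.228 kA → 6.228
  3.436 kA → 3.436
  368500 A = 368500e-3 kA = 368.5
Sum: 6.228 + 3.436 + 368.5 = 378.164

378.164 kA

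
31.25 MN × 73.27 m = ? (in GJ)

2.2896875 GJ

31.25 × 10^6 × 73.27 = 2289.6875 × 10^6 J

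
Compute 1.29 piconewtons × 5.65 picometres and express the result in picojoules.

1.29 × 10⁻¹² × 5.65 × 10⁻¹² = 7.2885 × 10⁻²⁴ J

0.0000000000072885 picojoules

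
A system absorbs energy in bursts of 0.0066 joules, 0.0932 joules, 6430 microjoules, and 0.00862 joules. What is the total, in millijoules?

In millijoules:
  0.0066 joules = 0.0066e3 millijoules = 6.6
  0.0932 joules = 0.0932e3 millijoules = 93.2
  6430 microjoules = 6430e-3 millijoules = 6.43
  0.00862 joules = 0.00862e3 millijoules = 8.62
Sum: 6.6 + 93.2 + 6.43 + 8.62 = 114.85

114.85 millijoules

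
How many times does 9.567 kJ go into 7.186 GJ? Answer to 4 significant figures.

(7.186e9) / (9.567e3) = 0.75112e6

751100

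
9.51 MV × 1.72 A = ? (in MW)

16.3572 MW

9.51e6 × 1.72 = 16.3572e6 W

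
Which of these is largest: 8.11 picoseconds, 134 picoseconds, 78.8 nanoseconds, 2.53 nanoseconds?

8.11 picoseconds = 0.00000000000811 seconds
134 picoseconds = 0.000000000134 seconds
78.8 nanoseconds = 0.0000000788 seconds
2.53 nanoseconds = 0.00000000253 seconds

78.8 nanoseconds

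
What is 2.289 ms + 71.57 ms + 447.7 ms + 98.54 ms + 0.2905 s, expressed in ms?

910.599 ms

In ms:
  2.289 ms → 2.289
  71.57 ms → 71.57
  447.7 ms → 447.7
  98.54 ms → 98.54
  0.2905 s = 0.2905 × 10^3 ms = 290.5
Sum: 2.289 + 71.57 + 447.7 + 98.54 + 290.5 = 910.599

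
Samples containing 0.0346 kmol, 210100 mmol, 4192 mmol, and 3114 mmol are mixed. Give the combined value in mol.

In mol:
  0.0346 kmol = 0.0346e3 mol = 34.6
  210100 mmol = 210100e-3 mol = 210.1
  4192 mmol = 4192e-3 mol = 4.192
  3114 mmol = 3114e-3 mol = 3.114
Sum: 34.6 + 210.1 + 4.192 + 3.114 = 252.006

252.006 mol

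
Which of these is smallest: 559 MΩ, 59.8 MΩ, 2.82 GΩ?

559 MΩ = 559000000 Ω
59.8 MΩ = 59800000 Ω
2.82 GΩ = 2820000000 Ω

59.8 MΩ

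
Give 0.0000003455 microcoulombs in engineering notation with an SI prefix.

345.5 femtocoulombs

= 345.5 × 10^-15 coulombs; 10^-15 is femto.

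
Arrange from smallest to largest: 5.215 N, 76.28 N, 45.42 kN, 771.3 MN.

5.215 N = 5.215 N
76.28 N = 76.28 N
45.42 kN = 45420 N
771.3 MN = 771300000 N

5.215 N < 76.28 N < 45.42 kN < 771.3 MN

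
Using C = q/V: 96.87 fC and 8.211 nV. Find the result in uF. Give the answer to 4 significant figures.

(96.87 × 10⁻¹⁵) / (8.211 × 10⁻⁹) = 11.7976 × 10⁻⁶ F

11.80 uF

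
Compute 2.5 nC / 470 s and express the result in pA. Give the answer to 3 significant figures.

5.32 pA

(2.5e-9) / (470) = 0.0053191e-9 A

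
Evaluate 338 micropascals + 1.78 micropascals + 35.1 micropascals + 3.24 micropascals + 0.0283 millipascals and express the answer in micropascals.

In micropascals:
  338 micropascals → 338
  1.78 micropascals → 1.78
  35.1 micropascals → 35.1
  3.24 micropascals → 3.24
  0.0283 millipascals = 0.0283e3 micropascals = 28.3
Sum: 338 + 1.78 + 35.1 + 3.24 + 28.3 = 406.42

406.42 micropascals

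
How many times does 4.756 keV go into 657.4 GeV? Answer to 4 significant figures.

138200000

(657.4e9) / (4.756e3) = 138.23e6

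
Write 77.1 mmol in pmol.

77100000000 pmol

milli = 10⁻³, pico = 10⁻¹²; factor is 10⁹.
77.1 × 10⁹ = 77100000000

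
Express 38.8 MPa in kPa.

38800 kPa

mega = 1e6, kilo = 1e3; factor is 1e3.
38.8 × 1e3 = 38800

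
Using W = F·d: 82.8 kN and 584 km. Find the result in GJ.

48.3552 GJ

82.8 × 10^3 × 584 × 10^3 = 48355.2 × 10^6 J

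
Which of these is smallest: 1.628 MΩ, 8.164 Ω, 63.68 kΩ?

8.164 Ω

1.628 MΩ = 1628000 Ω
8.164 Ω = 8.164 Ω
63.68 kΩ = 63680 Ω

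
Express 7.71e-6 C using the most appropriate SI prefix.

= 7.71e-6 C; 1e-6 is micro.

7.71 µC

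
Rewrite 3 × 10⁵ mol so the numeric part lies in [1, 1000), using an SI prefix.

= 300 × 10³ mol; 10³ is kilo.

300 kmol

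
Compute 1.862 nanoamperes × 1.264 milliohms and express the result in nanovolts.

0.002353568 nanovolts

1.862 × 10^-9 × 1.264 × 10^-3 = 2.353568 × 10^-12 V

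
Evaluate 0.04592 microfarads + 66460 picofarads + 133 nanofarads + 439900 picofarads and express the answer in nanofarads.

685.28 nanofarads

In nanofarads:
  0.04592 microfarads = 0.04592 × 10³ nanofarads = 45.92
  66460 picofarads = 66460 × 10⁻³ nanofarads = 66.46
  133 nanofarads → 133
  439900 picofarads = 439900 × 10⁻³ nanofarads = 439.9
Sum: 45.92 + 66.46 + 133 + 439.9 = 685.28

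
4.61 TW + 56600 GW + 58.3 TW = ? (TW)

119.51 TW

In TW:
  4.61 TW → 4.61
  56600 GW = 56600 × 10⁻³ TW = 56.6
  58.3 TW → 58.3
Sum: 4.61 + 56.6 + 58.3 = 119.51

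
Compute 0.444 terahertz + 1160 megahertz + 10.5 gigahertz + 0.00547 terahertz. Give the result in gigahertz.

461.13 gigahertz

In gigahertz:
  0.444 terahertz = 0.444e3 gigahertz = 444
  1160 megahertz = 1160e-3 gigahertz = 1.16
  10.5 gigahertz → 10.5
  0.00547 terahertz = 0.00547e3 gigahertz = 5.47
Sum: 444 + 1.16 + 10.5 + 5.47 = 461.13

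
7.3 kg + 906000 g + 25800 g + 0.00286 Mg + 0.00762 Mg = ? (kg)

In kg:
  7.3 kg → 7.3
  906000 g = 906000 × 10^-3 kg = 906
  25800 g = 25800 × 10^-3 kg = 25.8
  0.00286 Mg = 0.00286 × 10^3 kg = 2.86
  0.00762 Mg = 0.00762 × 10^3 kg = 7.62
Sum: 7.3 + 906 + 25.8 + 2.86 + 7.62 = 949.58

949.58 kg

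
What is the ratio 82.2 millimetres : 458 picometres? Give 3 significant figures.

179000000

(82.2 × 10^-3) / (458 × 10^-12) = 0.1795 × 10^9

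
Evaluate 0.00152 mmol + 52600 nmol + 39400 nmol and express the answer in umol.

In umol:
  0.00152 mmol = 0.00152e3 umol = 1.52
  52600 nmol = 52600e-3 umol = 52.6
  39400 nmol = 39400e-3 umol = 39.4
Sum: 1.52 + 52.6 + 39.4 = 93.52

93.52 umol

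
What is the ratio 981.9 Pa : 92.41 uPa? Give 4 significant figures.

10630000

(981.9) / (92.41 × 10⁻⁶) = 10.625 × 10⁶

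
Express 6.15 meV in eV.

milli = 1e-3, (no prefix) = 1e0; factor is 1e-3.
6.15 × 1e-3 = 0.00615

0.00615 eV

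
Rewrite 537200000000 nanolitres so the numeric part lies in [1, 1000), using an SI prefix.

537.2 litres

= 537.2 litres; mantissa already in [1, 1000).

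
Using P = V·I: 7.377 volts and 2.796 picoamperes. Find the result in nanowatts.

7.377 × 2.796e-12 = 20.626092e-12 W

0.020626092 nanowatts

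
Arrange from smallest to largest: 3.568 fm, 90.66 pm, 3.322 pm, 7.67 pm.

3.568 fm = 0.000000000000003568 m
90.66 pm = 0.00000000009066 m
3.322 pm = 0.000000000003322 m
7.67 pm = 0.00000000000767 m

3.568 fm < 3.322 pm < 7.67 pm < 90.66 pm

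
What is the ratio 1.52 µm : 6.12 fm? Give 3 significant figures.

(1.52 × 10⁻⁶) / (6.12 × 10⁻¹⁵) = 0.2484 × 10⁹

248000000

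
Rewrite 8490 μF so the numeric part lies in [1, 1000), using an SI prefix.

= 8.49 × 10⁻³ F; 10⁻³ is milli.

8.49 mF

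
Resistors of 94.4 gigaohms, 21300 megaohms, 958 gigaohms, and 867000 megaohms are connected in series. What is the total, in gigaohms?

1940.7 gigaohms

In gigaohms:
  94.4 gigaohms → 94.4
  21300 megaohms = 21300 × 10^-3 gigaohms = 21.3
  958 gigaohms → 958
  867000 megaohms = 867000 × 10^-3 gigaohms = 867
Sum: 94.4 + 21.3 + 958 + 867 = 1940.7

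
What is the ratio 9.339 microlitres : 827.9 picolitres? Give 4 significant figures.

11280

(9.339e-6) / (827.9e-12) = 0.01128e6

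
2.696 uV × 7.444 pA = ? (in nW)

0.000000020069024 nW

2.696 × 10^-6 × 7.444 × 10^-12 = 20.069024 × 10^-18 W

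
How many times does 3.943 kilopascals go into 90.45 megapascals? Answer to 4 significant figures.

22940

(90.45 × 10^6) / (3.943 × 10^3) = 22.939 × 10^3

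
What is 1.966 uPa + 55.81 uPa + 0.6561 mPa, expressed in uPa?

In uPa:
  1.966 uPa → 1.966
  55.81 uPa → 55.81
  0.6561 mPa = 0.6561 × 10^3 uPa = 656.1
Sum: 1.966 + 55.81 + 656.1 = 713.876

713.876 uPa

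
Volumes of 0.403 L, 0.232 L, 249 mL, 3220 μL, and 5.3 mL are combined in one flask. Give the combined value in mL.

892.52 mL

In mL:
  0.403 L = 0.403 × 10^3 mL = 403
  0.232 L = 0.232 × 10^3 mL = 232
  249 mL → 249
  3220 μL = 3220 × 10^-3 mL = 3.22
  5.3 mL → 5.3
Sum: 403 + 232 + 249 + 3.22 + 5.3 = 892.52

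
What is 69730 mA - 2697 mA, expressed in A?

67.033 A

In A:
  69730 mA = 69730e-3 A = 69.73
  2697 mA = 2697e-3 A = 2.697
Difference: 69.73 - 2.697 = 67.033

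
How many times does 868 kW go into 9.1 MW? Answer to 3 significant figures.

(9.1 × 10^6) / (868 × 10^3) = 0.01048 × 10^3

10.5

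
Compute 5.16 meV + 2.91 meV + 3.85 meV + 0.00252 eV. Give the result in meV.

In meV:
  5.16 meV → 5.16
  2.91 meV → 2.91
  3.85 meV → 3.85
  0.00252 eV = 0.00252 × 10³ meV = 2.52
Sum: 5.16 + 2.91 + 3.85 + 2.52 = 14.44

14.44 meV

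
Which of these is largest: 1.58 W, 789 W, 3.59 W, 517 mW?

1.58 W = 1.58 W
789 W = 789 W
3.59 W = 3.59 W
517 mW = 0.517 W

789 W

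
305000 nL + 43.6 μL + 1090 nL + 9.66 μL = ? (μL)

In μL:
  305000 nL = 305000 × 10⁻³ μL = 305
  43.6 μL → 43.6
  1090 nL = 1090 × 10⁻³ μL = 1.09
  9.66 μL → 9.66
Sum: 305 + 43.6 + 1.09 + 9.66 = 359.35

359.35 μL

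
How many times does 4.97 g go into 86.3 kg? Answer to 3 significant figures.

17400

(86.3 × 10³) / (4.97) = 17.36 × 10³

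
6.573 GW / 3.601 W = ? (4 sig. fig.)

(6.573e9) / (3.601) = 1.8253e9

1825000000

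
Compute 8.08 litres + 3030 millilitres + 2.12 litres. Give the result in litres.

13.23 litres

In litres:
  8.08 litres → 8.08
  3030 millilitres = 3030e-3 litres = 3.03
  2.12 litres → 2.12
Sum: 8.08 + 3.03 + 2.12 = 13.23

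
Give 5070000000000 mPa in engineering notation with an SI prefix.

5.07 GPa

= 5.07 × 10⁹ Pa; 10⁹ is giga.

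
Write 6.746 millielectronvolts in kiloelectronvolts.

milli = 1e-3, kilo = 1e3; factor is 1e-6.
6.746 × 1e-6 = 0.000006746

0.000006746 kiloelectronvolts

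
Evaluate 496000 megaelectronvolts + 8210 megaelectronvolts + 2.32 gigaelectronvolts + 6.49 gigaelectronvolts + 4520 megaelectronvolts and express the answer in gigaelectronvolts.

In gigaelectronvolts:
  496000 megaelectronvolts = 496000e-3 gigaelectronvolts = 496
  8210 megaelectronvolts = 8210e-3 gigaelectronvolts = 8.21
  2.32 gigaelectronvolts → 2.32
  6.49 gigaelectronvolts → 6.49
  4520 megaelectronvolts = 4520e-3 gigaelectronvolts = 4.52
Sum: 496 + 8.21 + 2.32 + 6.49 + 4.52 = 517.54

517.54 gigaelectronvolts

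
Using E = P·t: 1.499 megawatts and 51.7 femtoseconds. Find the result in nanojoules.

77.4983 nanojoules

1.499 × 10⁶ × 51.7 × 10⁻¹⁵ = 77.4983 × 10⁻⁹ J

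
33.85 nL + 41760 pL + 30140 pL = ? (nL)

In nL:
  33.85 nL → 33.85
  41760 pL = 41760 × 10^-3 nL = 41.76
  30140 pL = 30140 × 10^-3 nL = 30.14
Sum: 33.85 + 41.76 + 30.14 = 105.75

105.75 nL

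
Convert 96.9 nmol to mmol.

0.0000969 mmol

nano = 1e-9, milli = 1e-3; factor is 1e-6.
96.9 × 1e-6 = 0.0000969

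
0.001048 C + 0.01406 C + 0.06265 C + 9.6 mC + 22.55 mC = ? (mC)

In mC:
  0.001048 C = 0.001048e3 mC = 1.048
  0.01406 C = 0.01406e3 mC = 14.06
  0.06265 C = 0.06265e3 mC = 62.65
  9.6 mC → 9.6
  22.55 mC → 22.55
Sum: 1.048 + 14.06 + 62.65 + 9.6 + 22.55 = 109.908

109.908 mC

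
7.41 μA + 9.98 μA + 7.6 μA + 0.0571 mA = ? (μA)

In μA:
  7.41 μA → 7.41
  9.98 μA → 9.98
  7.6 μA → 7.6
  0.0571 mA = 0.0571 × 10³ μA = 57.1
Sum: 7.41 + 9.98 + 7.6 + 57.1 = 82.09

82.09 μA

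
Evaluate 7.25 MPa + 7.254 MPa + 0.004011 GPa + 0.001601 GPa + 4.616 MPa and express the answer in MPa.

In MPa:
  7.25 MPa → 7.25
  7.254 MPa → 7.254
  0.004011 GPa = 0.004011 × 10³ MPa = 4.011
  0.001601 GPa = 0.001601 × 10³ MPa = 1.601
  4.616 MPa → 4.616
Sum: 7.25 + 7.254 + 4.011 + 1.601 + 4.616 = 24.732

24.732 MPa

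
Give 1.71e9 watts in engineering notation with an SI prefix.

1.71 gigawatts

= 1.71e9 watts; 1e9 is giga.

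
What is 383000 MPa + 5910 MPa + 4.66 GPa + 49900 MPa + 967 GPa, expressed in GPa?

In GPa:
  383000 MPa = 383000 × 10⁻³ GPa = 383
  5910 MPa = 5910 × 10⁻³ GPa = 5.91
  4.66 GPa → 4.66
  49900 MPa = 49900 × 10⁻³ GPa = 49.9
  967 GPa → 967
Sum: 383 + 5.91 + 4.66 + 49.9 + 967 = 1410.47

1410.47 GPa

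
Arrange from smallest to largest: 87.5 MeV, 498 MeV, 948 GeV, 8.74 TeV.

87.5 MeV < 498 MeV < 948 GeV < 8.74 TeV

87.5 MeV = 87500000 eV
498 MeV = 498000000 eV
948 GeV = 948000000000 eV
8.74 TeV = 8740000000000 eV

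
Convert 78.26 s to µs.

(no prefix) = 1e0, micro = 1e-6; factor is 1e6.
78.26 × 1e6 = 78260000

78260000 µs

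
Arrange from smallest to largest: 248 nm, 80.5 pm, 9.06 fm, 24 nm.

248 nm = 0.000000248 m
80.5 pm = 0.0000000000805 m
9.06 fm = 0.00000000000000906 m
24 nm = 0.000000024 m

9.06 fm < 80.5 pm < 24 nm < 248 nm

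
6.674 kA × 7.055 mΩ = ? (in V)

47.08507 V

6.674 × 10³ × 7.055 × 10⁻³ = 47.08507 V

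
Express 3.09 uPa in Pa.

0.00000309 Pa

micro = 10^-6, (no prefix) = 10^0; factor is 10^-6.
3.09 × 10^-6 = 0.00000309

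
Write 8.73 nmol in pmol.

8730 pmol

nano = 10^-9, pico = 10^-12; factor is 10^3.
8.73 × 10^3 = 8730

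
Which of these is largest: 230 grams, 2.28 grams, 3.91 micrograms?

230 grams

230 grams = 230 grams
2.28 grams = 2.28 grams
3.91 micrograms = 0.00000391 grams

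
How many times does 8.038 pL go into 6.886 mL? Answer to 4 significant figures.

856700000

(6.886 × 10^-3) / (8.038 × 10^-12) = 0.85668 × 10^9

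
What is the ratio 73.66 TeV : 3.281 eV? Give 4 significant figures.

22450000000000

(73.66 × 10¹²) / (3.281) = 22.45 × 10¹²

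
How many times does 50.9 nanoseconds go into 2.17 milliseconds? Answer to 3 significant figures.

(2.17e-3) / (50.9e-9) = 0.04263e6

42600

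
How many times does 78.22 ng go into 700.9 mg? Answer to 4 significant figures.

8961000

(700.9 × 10⁻³) / (78.22 × 10⁻⁹) = 8.9606 × 10⁶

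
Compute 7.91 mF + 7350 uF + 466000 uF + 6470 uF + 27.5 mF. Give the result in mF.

515.23 mF

In mF:
  7.91 mF → 7.91
  7350 uF = 7350 × 10⁻³ mF = 7.35
  466000 uF = 466000 × 10⁻³ mF = 466
  6470 uF = 6470 × 10⁻³ mF = 6.47
  27.5 mF → 27.5
Sum: 7.91 + 7.35 + 466 + 6.47 + 27.5 = 515.23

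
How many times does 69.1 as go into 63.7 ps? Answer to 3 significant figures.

(63.7e-12) / (69.1e-18) = 0.9219e6

922000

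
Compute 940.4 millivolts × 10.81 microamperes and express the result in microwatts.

940.4 × 10^-3 × 10.81 × 10^-6 = 10165.724 × 10^-9 W

10.165724 microwatts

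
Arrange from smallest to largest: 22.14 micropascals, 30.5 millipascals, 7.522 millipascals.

22.14 micropascals = 0.00002214 pascals
30.5 millipascals = 0.0305 pascals
7.522 millipascals = 0.007522 pascals

22.14 micropascals < 7.522 millipascals < 30.5 millipascals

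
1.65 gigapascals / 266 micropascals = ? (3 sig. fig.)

6200000000000

(1.65 × 10^9) / (266 × 10^-6) = 0.006203 × 10^15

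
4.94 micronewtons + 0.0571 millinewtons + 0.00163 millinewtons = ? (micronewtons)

In micronewtons:
  4.94 micronewtons → 4.94
  0.0571 millinewtons = 0.0571 × 10^3 micronewtons = 57.1
  0.00163 millinewtons = 0.00163 × 10^3 micronewtons = 1.63
Sum: 4.94 + 57.1 + 1.63 = 63.67

63.67 micronewtons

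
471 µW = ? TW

micro = 10^-6, tera = 10^12; factor is 10^-18.
471 × 10^-18 = 0.000000000000000471

0.000000000000000471 TW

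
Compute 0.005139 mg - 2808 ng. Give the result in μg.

In μg:
  0.005139 mg = 0.005139e3 μg = 5.139
  2808 ng = 2808e-3 μg = 2.808
Difference: 5.139 - 2.808 = 2.331

2.331 μg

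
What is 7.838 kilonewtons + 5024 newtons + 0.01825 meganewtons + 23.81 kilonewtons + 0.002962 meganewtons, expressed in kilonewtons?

In kilonewtons:
  7.838 kilonewtons → 7.838
  5024 newtons = 5024 × 10⁻³ kilonewtons = 5.024
  0.01825 meganewtons = 0.01825 × 10³ kilonewtons = 18.25
  23.81 kilonewtons → 23.81
  0.002962 meganewtons = 0.002962 × 10³ kilonewtons = 2.962
Sum: 7.838 + 5.024 + 18.25 + 23.81 + 2.962 = 57.884

57.884 kilonewtons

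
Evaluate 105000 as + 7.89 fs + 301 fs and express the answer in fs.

In fs:
  105000 as = 105000e-3 fs = 105
  7.89 fs → 7.89
  301 fs → 301
Sum: 105 + 7.89 + 301 = 413.89

413.89 fs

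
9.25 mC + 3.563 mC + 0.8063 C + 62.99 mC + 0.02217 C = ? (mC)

In mC:
  9.25 mC → 9.25
  3.563 mC → 3.563
  0.8063 C = 0.8063e3 mC = 806.3
  62.99 mC → 62.99
  0.02217 C = 0.02217e3 mC = 22.17
Sum: 9.25 + 3.563 + 806.3 + 62.99 + 22.17 = 904.273

904.273 mC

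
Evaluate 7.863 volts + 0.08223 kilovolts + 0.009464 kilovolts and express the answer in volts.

In volts:
  7.863 volts → 7.863
  0.08223 kilovolts = 0.08223 × 10^3 volts = 82.23
  0.009464 kilovolts = 0.009464 × 10^3 volts = 9.464
Sum: 7.863 + 82.23 + 9.464 = 99.557

99.557 volts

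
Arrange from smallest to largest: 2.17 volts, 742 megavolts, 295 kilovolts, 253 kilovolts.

2.17 volts < 253 kilovolts < 295 kilovolts < 742 megavolts

2.17 volts = 2.17 volts
742 megavolts = 742000000 volts
295 kilovolts = 295000 volts
253 kilovolts = 253000 volts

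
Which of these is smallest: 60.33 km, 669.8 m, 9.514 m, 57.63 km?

9.514 m

60.33 km = 60330 m
669.8 m = 669.8 m
9.514 m = 9.514 m
57.63 km = 57630 m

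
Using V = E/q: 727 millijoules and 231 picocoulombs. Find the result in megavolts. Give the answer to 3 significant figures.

(727 × 10⁻³) / (231 × 10⁻¹²) = 3.1472 × 10⁹ V

3150 megavolts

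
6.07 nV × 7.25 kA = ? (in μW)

6.07 × 10^-9 × 7.25 × 10^3 = 44.0075 × 10^-6 W

44.0075 μW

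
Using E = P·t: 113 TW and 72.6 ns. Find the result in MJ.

113e12 × 72.6e-9 = 8203.8e3 J

8.2038 MJ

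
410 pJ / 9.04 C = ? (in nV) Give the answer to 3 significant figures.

(410 × 10⁻¹²) / (9.04) = 45.354 × 10⁻¹² V

0.0454 nV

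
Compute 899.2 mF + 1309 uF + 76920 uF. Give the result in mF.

977.429 mF

In mF:
  899.2 mF → 899.2
  1309 uF = 1309e-3 mF = 1.309
  76920 uF = 76920e-3 mF = 76.92
Sum: 899.2 + 1.309 + 76.92 = 977.429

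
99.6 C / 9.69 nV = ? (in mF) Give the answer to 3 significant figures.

(99.6) / (9.69e-9) = 10.279e9 F

10300000000000 mF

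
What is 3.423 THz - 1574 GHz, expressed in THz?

In THz:
  3.423 THz → 3.423
  1574 GHz = 1574 × 10⁻³ THz = 1.574
Difference: 3.423 - 1.574 = 1.849

1.849 THz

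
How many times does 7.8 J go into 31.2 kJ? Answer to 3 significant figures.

(31.2e3) / (7.8) = 4e3

4000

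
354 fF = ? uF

femto = 1e-15, micro = 1e-6; factor is 1e-9.
354 × 1e-9 = 0.000000354

0.000000354 uF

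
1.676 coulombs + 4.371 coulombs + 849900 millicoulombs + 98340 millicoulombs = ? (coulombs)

In coulombs:
  1.676 coulombs → 1.676
  4.371 coulombs → 4.371
  849900 millicoulombs = 849900e-3 coulombs = 849.9
  98340 millicoulombs = 98340e-3 coulombs = 98.34
Sum: 1.676 + 4.371 + 849.9 + 98.34 = 954.287

954.287 coulombs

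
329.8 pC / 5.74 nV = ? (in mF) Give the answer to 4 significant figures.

57.46 mF

(329.8e-12) / (5.74e-9) = 57.4564e-3 F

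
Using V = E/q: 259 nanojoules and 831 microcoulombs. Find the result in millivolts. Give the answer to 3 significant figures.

0.312 millivolts

(259e-9) / (831e-6) = 0.31167e-3 V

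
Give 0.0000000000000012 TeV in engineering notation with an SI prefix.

= 1.2 × 10^-3 eV; 10^-3 is milli.

1.2 meV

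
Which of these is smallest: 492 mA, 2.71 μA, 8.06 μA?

2.71 μA

492 mA = 0.492 A
2.71 μA = 0.00000271 A
8.06 μA = 0.00000806 A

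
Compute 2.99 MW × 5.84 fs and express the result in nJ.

17.4616 nJ

2.99 × 10⁶ × 5.84 × 10⁻¹⁵ = 17.4616 × 10⁻⁹ J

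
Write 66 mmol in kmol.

0.000066 kmol

milli = 10⁻³, kilo = 10³; factor is 10⁻⁶.
66 × 10⁻⁶ = 0.000066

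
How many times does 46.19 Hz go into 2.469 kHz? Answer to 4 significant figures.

53.45

(2.469 × 10^3) / (46.19) = 0.053453 × 10^3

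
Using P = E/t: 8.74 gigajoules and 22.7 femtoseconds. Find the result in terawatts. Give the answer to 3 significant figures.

385000000000 terawatts

(8.74e9) / (22.7e-15) = 0.38502e24 W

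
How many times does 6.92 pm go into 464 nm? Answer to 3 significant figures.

(464 × 10⁻⁹) / (6.92 × 10⁻¹²) = 67.05 × 10³

67100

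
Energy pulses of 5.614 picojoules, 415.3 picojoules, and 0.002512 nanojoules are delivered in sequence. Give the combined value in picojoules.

In picojoules:
  5.614 picojoules → 5.614
  415.3 picojoules → 415.3
  0.002512 nanojoules = 0.002512 × 10^3 picojoules = 2.512
Sum: 5.614 + 415.3 + 2.512 = 423.426

423.426 picojoules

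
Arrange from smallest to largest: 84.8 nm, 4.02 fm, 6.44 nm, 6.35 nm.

84.8 nm = 0.0000000848 m
4.02 fm = 0.00000000000000402 m
6.44 nm = 0.00000000644 m
6.35 nm = 0.00000000635 m

4.02 fm < 6.35 nm < 6.44 nm < 84.8 nm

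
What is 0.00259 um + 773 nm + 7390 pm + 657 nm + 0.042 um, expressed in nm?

In nm:
  0.00259 um = 0.00259 × 10³ nm = 2.59
  773 nm → 773
  7390 pm = 7390 × 10⁻³ nm = 7.39
  657 nm → 657
  0.042 um = 0.042 × 10³ nm = 42
Sum: 2.59 + 773 + 7.39 + 657 + 42 = 1481.98

1481.98 nm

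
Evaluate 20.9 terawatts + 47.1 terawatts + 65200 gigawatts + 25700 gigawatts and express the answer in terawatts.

158.9 terawatts

In terawatts:
  20.9 terawatts → 20.9
  47.1 terawatts → 47.1
  65200 gigawatts = 65200 × 10^-3 terawatts = 65.2
  25700 gigawatts = 25700 × 10^-3 terawatts = 25.7
Sum: 20.9 + 47.1 + 65.2 + 25.7 = 158.9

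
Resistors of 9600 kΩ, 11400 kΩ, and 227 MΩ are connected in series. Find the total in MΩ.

248 MΩ

In MΩ:
  9600 kΩ = 9600 × 10⁻³ MΩ = 9.6
  11400 kΩ = 11400 × 10⁻³ MΩ = 11.4
  227 MΩ → 227
Sum: 9.6 + 11.4 + 227 = 248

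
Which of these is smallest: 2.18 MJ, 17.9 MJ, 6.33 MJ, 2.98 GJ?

2.18 MJ = 2180000 J
17.9 MJ = 17900000 J
6.33 MJ = 6330000 J
2.98 GJ = 2980000000 J

2.18 MJ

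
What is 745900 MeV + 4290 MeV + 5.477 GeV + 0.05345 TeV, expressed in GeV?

In GeV:
  745900 MeV = 745900 × 10^-3 GeV = 745.9
  4290 MeV = 4290 × 10^-3 GeV = 4.29
  5.477 GeV → 5.477
  0.05345 TeV = 0.05345 × 10^3 GeV = 53.45
Sum: 745.9 + 4.29 + 5.477 + 53.45 = 809.117

809.117 GeV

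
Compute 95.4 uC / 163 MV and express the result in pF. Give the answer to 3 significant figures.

0.585 pF

(95.4e-6) / (163e6) = 0.58528e-12 F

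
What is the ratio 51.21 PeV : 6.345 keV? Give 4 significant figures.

(51.21 × 10¹⁵) / (6.345 × 10³) = 8.0709 × 10¹²

8071000000000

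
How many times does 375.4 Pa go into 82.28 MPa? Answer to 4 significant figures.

(82.28 × 10^6) / (375.4) = 0.21918 × 10^6

219200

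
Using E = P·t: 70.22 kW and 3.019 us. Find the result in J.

70.22e3 × 3.019e-6 = 211.99418e-3 J

0.21199418 J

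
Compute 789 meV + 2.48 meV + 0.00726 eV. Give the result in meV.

In meV:
  789 meV → 789
  2.48 meV → 2.48
  0.00726 eV = 0.00726 × 10³ meV = 7.26
Sum: 789 + 2.48 + 7.26 = 798.74

798.74 meV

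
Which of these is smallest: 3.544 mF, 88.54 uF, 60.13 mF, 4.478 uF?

4.478 uF

3.544 mF = 0.003544 F
88.54 uF = 0.00008854 F
60.13 mF = 0.06013 F
4.478 uF = 0.000004478 F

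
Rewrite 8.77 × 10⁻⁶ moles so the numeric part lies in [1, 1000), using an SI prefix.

= 8.77 × 10⁻⁶ moles; 10⁻⁶ is micro.

8.77 micromoles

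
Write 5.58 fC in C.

0.00000000000000558 C

femto = 10⁻¹⁵, (no prefix) = 10⁰; factor is 10⁻¹⁵.
5.58 × 10⁻¹⁵ = 0.00000000000000558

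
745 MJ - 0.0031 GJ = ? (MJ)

In MJ:
  745 MJ → 745
  0.0031 GJ = 0.0031e3 MJ = 3.1
Difference: 745 - 3.1 = 741.9

741.9 MJ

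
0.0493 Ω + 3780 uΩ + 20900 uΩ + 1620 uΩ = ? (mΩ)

In mΩ:
  0.0493 Ω = 0.0493 × 10^3 mΩ = 49.3
  3780 uΩ = 3780 × 10^-3 mΩ = 3.78
  20900 uΩ = 20900 × 10^-3 mΩ = 20.9
  1620 uΩ = 1620 × 10^-3 mΩ = 1.62
Sum: 49.3 + 3.78 + 20.9 + 1.62 = 75.6

75.6 mΩ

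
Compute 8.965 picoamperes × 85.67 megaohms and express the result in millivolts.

8.965e-12 × 85.67e6 = 768.03155e-6 V

0.76803155 millivolts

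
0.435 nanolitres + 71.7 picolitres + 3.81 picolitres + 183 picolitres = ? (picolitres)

693.51 picolitres

In picolitres:
  0.435 nanolitres = 0.435e3 picolitres = 435
  71.7 picolitres → 71.7
  3.81 picolitres → 3.81
  183 picolitres → 183
Sum: 435 + 71.7 + 3.81 + 183 = 693.51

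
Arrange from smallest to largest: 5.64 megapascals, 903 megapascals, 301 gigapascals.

5.64 megapascals < 903 megapascals < 301 gigapascals

5.64 megapascals = 5640000 pascals
903 megapascals = 903000000 pascals
301 gigapascals = 301000000000 pascals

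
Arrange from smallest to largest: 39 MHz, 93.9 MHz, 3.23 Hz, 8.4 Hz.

3.23 Hz < 8.4 Hz < 39 MHz < 93.9 MHz

39 MHz = 39000000 Hz
93.9 MHz = 93900000 Hz
3.23 Hz = 3.23 Hz
8.4 Hz = 8.4 Hz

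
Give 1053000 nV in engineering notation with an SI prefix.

1.053 mV

= 1.053 × 10^-3 V; 10^-3 is milli.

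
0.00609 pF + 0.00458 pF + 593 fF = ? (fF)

In fF:
  0.00609 pF = 0.00609e3 fF = 6.09
  0.00458 pF = 0.00458e3 fF = 4.58
  593 fF → 593
Sum: 6.09 + 4.58 + 593 = 603.67

603.67 fF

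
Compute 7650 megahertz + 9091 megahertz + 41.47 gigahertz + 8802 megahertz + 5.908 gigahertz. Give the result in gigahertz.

In gigahertz:
  7650 megahertz = 7650 × 10^-3 gigahertz = 7.65
  9091 megahertz = 9091 × 10^-3 gigahertz = 9.091
  41.47 gigahertz → 41.47
  8802 megahertz = 8802 × 10^-3 gigahertz = 8.802
  5.908 gigahertz → 5.908
Sum: 7.65 + 9.091 + 41.47 + 8.802 + 5.908 = 72.921

72.921 gigahertz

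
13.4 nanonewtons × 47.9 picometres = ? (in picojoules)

13.4e-9 × 47.9e-12 = 641.86e-21 J

0.00000064186 picojoules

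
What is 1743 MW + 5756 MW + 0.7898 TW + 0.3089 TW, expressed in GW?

In GW:
  1743 MW = 1743e-3 GW = 1.743
  5756 MW = 5756e-3 GW = 5.756
  0.7898 TW = 0.7898e3 GW = 789.8
  0.3089 TW = 0.3089e3 GW = 308.9
Sum: 1.743 + 5.756 + 789.8 + 308.9 = 1106.199

1106.199 GW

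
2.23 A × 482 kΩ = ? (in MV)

2.23 × 482 × 10^3 = 1074.86 × 10^3 V

1.07486 MV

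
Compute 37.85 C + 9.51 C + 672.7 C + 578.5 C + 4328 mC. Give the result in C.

In C:
  37.85 C → 37.85
  9.51 C → 9.51
  672.7 C → 672.7
  578.5 C → 578.5
  4328 mC = 4328e-3 C = 4.328
Sum: 37.85 + 9.51 + 672.7 + 578.5 + 4.328 = 1302.888

1302.888 C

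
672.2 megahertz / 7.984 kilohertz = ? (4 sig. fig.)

(672.2e6) / (7.984e3) = 84.193e3

84190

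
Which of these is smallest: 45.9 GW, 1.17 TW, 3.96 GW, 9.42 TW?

45.9 GW = 45900000000 W
1.17 TW = 1170000000000 W
3.96 GW = 3960000000 W
9.42 TW = 9420000000000 W

3.96 GW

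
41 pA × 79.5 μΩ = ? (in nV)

0.0000032595 nV

41 × 10^-12 × 79.5 × 10^-6 = 3259.5 × 10^-18 V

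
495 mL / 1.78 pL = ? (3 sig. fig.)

(495 × 10^-3) / (1.78 × 10^-12) = 278.1 × 10^9

278000000000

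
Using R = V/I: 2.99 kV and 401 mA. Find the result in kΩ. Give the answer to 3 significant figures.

(2.99 × 10³) / (401 × 10⁻³) = 0.0074564 × 10⁶ Ω

7.46 kΩ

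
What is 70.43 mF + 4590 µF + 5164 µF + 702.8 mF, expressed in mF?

In mF:
  70.43 mF → 70.43
  4590 µF = 4590 × 10^-3 mF = 4.59
  5164 µF = 5164 × 10^-3 mF = 5.164
  702.8 mF → 702.8
Sum: 70.43 + 4.59 + 5.164 + 702.8 = 782.984

782.984 mF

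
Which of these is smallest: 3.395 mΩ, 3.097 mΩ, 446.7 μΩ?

446.7 μΩ

3.395 mΩ = 0.003395 Ω
3.097 mΩ = 0.003097 Ω
446.7 μΩ = 0.0004467 Ω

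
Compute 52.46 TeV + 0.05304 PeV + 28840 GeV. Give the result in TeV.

In TeV:
  52.46 TeV → 52.46
  0.05304 PeV = 0.05304 × 10³ TeV = 53.04
  28840 GeV = 28840 × 10⁻³ TeV = 28.84
Sum: 52.46 + 53.04 + 28.84 = 134.34

134.34 TeV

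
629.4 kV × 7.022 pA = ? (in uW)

4.4196468 uW

629.4 × 10³ × 7.022 × 10⁻¹² = 4419.6468 × 10⁻⁹ W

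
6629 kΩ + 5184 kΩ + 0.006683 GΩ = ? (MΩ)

18.496 MΩ

In MΩ:
  6629 kΩ = 6629e-3 MΩ = 6.629
  5184 kΩ = 5184e-3 MΩ = 5.184
  0.006683 GΩ = 0.006683e3 MΩ = 6.683
Sum: 6.629 + 5.184 + 6.683 = 18.496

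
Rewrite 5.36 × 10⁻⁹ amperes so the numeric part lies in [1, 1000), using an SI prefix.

= 5.36 × 10⁻⁹ amperes; 10⁻⁹ is nano.

5.36 nanoamperes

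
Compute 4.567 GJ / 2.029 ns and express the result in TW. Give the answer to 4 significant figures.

(4.567 × 10⁹) / (2.029 × 10⁻⁹) = 2.25086 × 10¹⁸ W

2251000 TW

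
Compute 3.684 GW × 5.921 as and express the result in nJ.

21.812964 nJ

3.684e9 × 5.921e-18 = 21.812964e-9 J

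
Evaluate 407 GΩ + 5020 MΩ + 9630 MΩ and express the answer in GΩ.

In GΩ:
  407 GΩ → 407
  5020 MΩ = 5020e-3 GΩ = 5.02
  9630 MΩ = 9630e-3 GΩ = 9.63
Sum: 407 + 5.02 + 9.63 = 421.65

421.65 GΩ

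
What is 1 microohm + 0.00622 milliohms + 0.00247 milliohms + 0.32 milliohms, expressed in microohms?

329.69 microohms

In microohms:
  1 microohm → 1
  0.00622 milliohms = 0.00622 × 10³ microohms = 6.22
  0.00247 milliohms = 0.00247 × 10³ microohms = 2.47
  0.32 milliohms = 0.32 × 10³ microohms = 320
Sum: 1 + 6.22 + 2.47 + 320 = 329.69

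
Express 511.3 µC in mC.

0.5113 mC

micro = 10⁻⁶, milli = 10⁻³; factor is 10⁻³.
511.3 × 10⁻³ = 0.5113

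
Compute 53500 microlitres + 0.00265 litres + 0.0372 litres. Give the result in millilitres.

In millilitres:
  53500 microlitres = 53500 × 10⁻³ millilitres = 53.5
  0.00265 litres = 0.00265 × 10³ millilitres = 2.65
  0.0372 litres = 0.0372 × 10³ millilitres = 37.2
Sum: 53.5 + 2.65 + 37.2 = 93.35

93.35 millilitres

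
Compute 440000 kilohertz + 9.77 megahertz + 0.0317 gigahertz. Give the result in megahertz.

In megahertz:
  440000 kilohertz = 440000e-3 megahertz = 440
  9.77 megahertz → 9.77
  0.0317 gigahertz = 0.0317e3 megahertz = 31.7
Sum: 440 + 9.77 + 31.7 = 481.47

481.47 megahertz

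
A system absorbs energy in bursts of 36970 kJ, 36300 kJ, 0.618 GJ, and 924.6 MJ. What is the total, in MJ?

In MJ:
  36970 kJ = 36970 × 10⁻³ MJ = 36.97
  36300 kJ = 36300 × 10⁻³ MJ = 36.3
  0.618 GJ = 0.618 × 10³ MJ = 618
  924.6 MJ → 924.6
Sum: 36.97 + 36.3 + 618 + 924.6 = 1615.87

1615.87 MJ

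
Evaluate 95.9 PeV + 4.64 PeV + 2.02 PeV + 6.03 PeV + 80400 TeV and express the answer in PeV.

In PeV:
  95.9 PeV → 95.9
  4.64 PeV → 4.64
  2.02 PeV → 2.02
  6.03 PeV → 6.03
  80400 TeV = 80400e-3 PeV = 80.4
Sum: 95.9 + 4.64 + 2.02 + 6.03 + 80.4 = 188.99

188.99 PeV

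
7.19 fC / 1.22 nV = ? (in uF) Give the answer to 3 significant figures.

(7.19 × 10⁻¹⁵) / (1.22 × 10⁻⁹) = 5.8934 × 10⁻⁶ F

5.89 uF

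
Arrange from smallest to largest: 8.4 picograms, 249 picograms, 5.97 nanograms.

8.4 picograms < 249 picograms < 5.97 nanograms

8.4 picograms = 0.0000000000084 grams
249 picograms = 0.000000000249 grams
5.97 nanograms = 0.00000000597 grams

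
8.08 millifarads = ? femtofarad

milli = 10^-3, femto = 10^-15; factor is 10^12.
8.08 × 10^12 = 8080000000000

8080000000000 femtofarads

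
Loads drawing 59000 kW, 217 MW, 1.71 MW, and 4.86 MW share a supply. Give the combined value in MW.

282.57 MW

In MW:
  59000 kW = 59000 × 10⁻³ MW = 59
  217 MW → 217
  1.71 MW → 1.71
  4.86 MW → 4.86
Sum: 59 + 217 + 1.71 + 4.86 = 282.57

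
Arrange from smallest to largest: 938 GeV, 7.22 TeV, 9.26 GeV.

9.26 GeV < 938 GeV < 7.22 TeV

938 GeV = 938000000000 eV
7.22 TeV = 7220000000000 eV
9.26 GeV = 9260000000 eV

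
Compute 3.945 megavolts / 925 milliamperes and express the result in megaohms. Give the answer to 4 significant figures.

4.265 megaohms

(3.945e6) / (925e-3) = 0.00426486e9 Ω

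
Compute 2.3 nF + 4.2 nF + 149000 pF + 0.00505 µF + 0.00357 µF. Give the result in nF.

164.12 nF

In nF:
  2.3 nF → 2.3
  4.2 nF → 4.2
  149000 pF = 149000 × 10⁻³ nF = 149
  0.00505 µF = 0.00505 × 10³ nF = 5.05
  0.00357 µF = 0.00357 × 10³ nF = 3.57
Sum: 2.3 + 4.2 + 149 + 5.05 + 3.57 = 164.12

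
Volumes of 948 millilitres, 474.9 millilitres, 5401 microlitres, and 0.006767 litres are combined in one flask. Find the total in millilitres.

In millilitres:
  948 millilitres → 948
  474.9 millilitres → 474.9
  5401 microlitres = 5401e-3 millilitres = 5.401
  0.006767 litres = 0.006767e3 millilitres = 6.767
Sum: 948 + 474.9 + 5.401 + 6.767 = 1435.068

1435.068 millilitres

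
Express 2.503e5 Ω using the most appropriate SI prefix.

250.3 kΩ

= 250.3e3 Ω; 1e3 is kilo.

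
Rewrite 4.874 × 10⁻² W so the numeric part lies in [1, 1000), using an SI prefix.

48.74 mW

= 48.74 × 10⁻³ W; 10⁻³ is milli.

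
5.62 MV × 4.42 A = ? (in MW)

5.62 × 10⁶ × 4.42 = 24.8404 × 10⁶ W

24.8404 MW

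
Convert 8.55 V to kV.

0.00855 kV

(no prefix) = 10⁰, kilo = 10³; factor is 10⁻³.
8.55 × 10⁻³ = 0.00855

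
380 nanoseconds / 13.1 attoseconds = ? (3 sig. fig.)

(380 × 10^-9) / (13.1 × 10^-18) = 29.01 × 10^9

29000000000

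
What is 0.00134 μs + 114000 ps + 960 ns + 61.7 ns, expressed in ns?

1137.04 ns

In ns:
  0.00134 μs = 0.00134 × 10^3 ns = 1.34
  114000 ps = 114000 × 10^-3 ns = 114
  960 ns → 960
  61.7 ns → 61.7
Sum: 1.34 + 114 + 960 + 61.7 = 1137.04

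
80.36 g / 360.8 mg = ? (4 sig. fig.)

222.7

(80.36) / (360.8e-3) = 0.22273e3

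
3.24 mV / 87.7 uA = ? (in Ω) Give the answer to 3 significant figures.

(3.24 × 10⁻³) / (87.7 × 10⁻⁶) = 0.036944 × 10³ Ω

36.9 Ω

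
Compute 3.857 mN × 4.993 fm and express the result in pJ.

0.000019258001 pJ

3.857 × 10^-3 × 4.993 × 10^-15 = 19.258001 × 10^-18 J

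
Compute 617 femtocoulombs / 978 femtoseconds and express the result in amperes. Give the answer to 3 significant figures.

(617e-15) / (978e-15) = 0.63088 A

0.631 amperes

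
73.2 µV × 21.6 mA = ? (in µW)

1.58112 µW

73.2 × 10⁻⁶ × 21.6 × 10⁻³ = 1581.12 × 10⁻⁹ W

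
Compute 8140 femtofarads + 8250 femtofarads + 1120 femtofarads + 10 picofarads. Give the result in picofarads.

27.51 picofarads

In picofarads:
  8140 femtofarads = 8140 × 10⁻³ picofarads = 8.14
  8250 femtofarads = 8250 × 10⁻³ picofarads = 8.25
  1120 femtofarads = 1120 × 10⁻³ picofarads = 1.12
  10 picofarads → 10
Sum: 8.14 + 8.25 + 1.12 + 10 = 27.51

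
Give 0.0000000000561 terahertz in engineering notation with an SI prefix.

56.1 hertz

= 56.1 hertz; mantissa already in [1, 1000).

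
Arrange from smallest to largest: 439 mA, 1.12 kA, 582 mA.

439 mA = 0.439 A
1.12 kA = 1120 A
582 mA = 0.582 A

439 mA < 582 mA < 1.12 kA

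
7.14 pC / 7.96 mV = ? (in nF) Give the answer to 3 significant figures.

(7.14e-12) / (7.96e-3) = 0.89698e-9 F

0.897 nF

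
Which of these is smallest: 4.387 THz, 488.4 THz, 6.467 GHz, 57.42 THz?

6.467 GHz

4.387 THz = 4387000000000 Hz
488.4 THz = 488400000000000 Hz
6.467 GHz = 6467000000 Hz
57.42 THz = 57420000000000 Hz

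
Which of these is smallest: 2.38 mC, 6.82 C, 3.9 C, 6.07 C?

2.38 mC

2.38 mC = 0.00238 C
6.82 C = 6.82 C
3.9 C = 3.9 C
6.07 C = 6.07 C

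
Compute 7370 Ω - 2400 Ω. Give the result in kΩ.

In kΩ:
  7370 Ω = 7370 × 10^-3 kΩ = 7.37
  2400 Ω = 2400 × 10^-3 kΩ = 2.4
Difference: 7.37 - 2.4 = 4.97

4.97 kΩ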